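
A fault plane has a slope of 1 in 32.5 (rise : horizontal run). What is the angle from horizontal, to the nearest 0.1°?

tan θ = 1/32.5 = 0.0308
θ = arctan(0.0308) = 1.76°

1.8°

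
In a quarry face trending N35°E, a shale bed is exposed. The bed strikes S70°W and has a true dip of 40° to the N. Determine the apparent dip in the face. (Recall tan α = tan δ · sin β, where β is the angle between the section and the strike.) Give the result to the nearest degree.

The section lies 35° from the strike.
tan(apparent dip) = tan 40° · sin 35° = 0.4813
α = arctan(0.4813) = 25.70°

26°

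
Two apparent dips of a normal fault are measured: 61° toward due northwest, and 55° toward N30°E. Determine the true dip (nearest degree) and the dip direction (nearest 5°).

true dip 64°, dip direction 345°

Each apparent-dip line lies in the plane. As unit vectors (x east, y north, z up), v₁ plunges 61°→due northwest and v₂ plunges 55°→N30°E.
n = v₁ × v₂ = (-0.154, 0.532, 0.269) (taken with n_z > 0).
Dip δ = arctan(|n_h|/n_z) = arctan(0.553/0.269) = 64.1°.
The horizontal component of n points toward azimuth atan2(n_x, n_y) = 344°, the dip direction.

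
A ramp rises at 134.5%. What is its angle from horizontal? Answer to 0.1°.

53.4°

tan θ = 134.5/100 = 1.3450
θ = arctan(1.3450) = 53.37°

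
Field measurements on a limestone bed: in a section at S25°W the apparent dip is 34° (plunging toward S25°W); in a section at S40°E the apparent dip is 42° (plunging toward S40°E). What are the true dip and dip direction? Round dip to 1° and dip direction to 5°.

The two traces are lines in the plane: v₁ = (sin 205°·cos 34°, cos 205°·cos 34°, −sin 34°), v₂ = (sin 140°·cos 42°, cos 140°·cos 42°, −sin 42°).
n = v₁ × v₂ = (0.184, -0.502, 0.558) (taken with n_z > 0).
True dip = arccos(n_z / |n|) = arccos(0.7225) = 43.7°.
The horizontal component of n points toward azimuth atan2(n_x, n_y) = 160°, the dip direction.

true dip 44°, dip direction 160°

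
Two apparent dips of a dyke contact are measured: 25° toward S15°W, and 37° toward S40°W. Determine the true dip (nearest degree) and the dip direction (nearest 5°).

Represent each trace as a vector plunging at its apparent dip toward its trend (east-north-up frame): v₁ = (-0.235, -0.875, -0.423), v₂ = (-0.513, -0.612, -0.602).
The plane normal is n = v₁ × v₂ ∝ (-0.268, -0.076, 0.306).
True dip = arccos(n_z / |n|) = arccos(0.7391) = 42.3°.
Dip direction = azimuth of (n_x, n_y) = atan2(-0.268, -0.076) = 254°.

true dip 42°, dip direction 255°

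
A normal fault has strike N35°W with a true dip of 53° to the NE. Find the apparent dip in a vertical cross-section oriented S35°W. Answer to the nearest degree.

Angle between strike (N35°W) and section (S35°W): β = 70°.
tan(apparent dip) = tan 53° · sin 70° = 1.2470
α = arctan(1.2470) = 51.27°

51°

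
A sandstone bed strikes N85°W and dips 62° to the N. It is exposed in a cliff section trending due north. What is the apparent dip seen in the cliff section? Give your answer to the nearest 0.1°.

Angle between strike (N85°W) and section (due north): β = 85°.
tan α = tan 62° × sin 85° = 1.8807 × 0.9962 = 1.8736
α = arctan(1.8736) = 61.91°

61.9°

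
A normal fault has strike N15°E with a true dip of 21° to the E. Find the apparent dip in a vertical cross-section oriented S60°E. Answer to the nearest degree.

20°

The strike is N15°E and the section trends S60°E; the acute angle between them is β = 75°.
tan α = tan 21° × sin 75° = 0.3839 × 0.9659 = 0.3708
apparent dip = arctan 0.3708 = 20.34°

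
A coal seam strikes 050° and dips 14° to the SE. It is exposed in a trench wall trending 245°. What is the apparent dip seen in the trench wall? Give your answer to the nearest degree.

4°

Angle between strike (050°) and section (245°): β = 15°.
tan α = tan 14° × sin 15° = 0.2493 × 0.2588 = 0.0645
α = arctan(0.0645) = 3.69°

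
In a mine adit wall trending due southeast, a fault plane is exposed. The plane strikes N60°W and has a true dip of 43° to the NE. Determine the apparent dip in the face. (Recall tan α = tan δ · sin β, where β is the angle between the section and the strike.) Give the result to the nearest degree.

The strike is N60°W and the section trends due southeast; the acute angle between them is β = 15°.
tan α = tan 43° × sin 15° = 0.9325 × 0.2588 = 0.2414
apparent dip = arctan 0.2414 = 13.57°

14°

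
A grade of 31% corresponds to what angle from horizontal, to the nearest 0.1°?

tan θ = 31/100 = 0.3100
θ = arctan(0.3100) = 17.22°

17.2°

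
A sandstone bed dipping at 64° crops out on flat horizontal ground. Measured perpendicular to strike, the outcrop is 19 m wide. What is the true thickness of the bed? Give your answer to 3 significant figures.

17.1 m

True thickness t = w · sin(dip) = 19 × sin 64°
t = 19 × 0.8988 = 17.077 m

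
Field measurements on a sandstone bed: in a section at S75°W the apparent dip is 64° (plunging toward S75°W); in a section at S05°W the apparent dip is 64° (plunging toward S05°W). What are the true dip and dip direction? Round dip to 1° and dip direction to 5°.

true dip 68°, dip direction 220°

Each apparent-dip line lies in the plane. As unit vectors (x east, y north, z up), v₁ plunges 64°→S75°W and v₂ plunges 64°→S05°W.
n = v₁ × v₂ = (-0.291, -0.346, 0.181) (taken with n_z > 0).
Dip δ = arctan(|n_h|/n_z) = arctan(0.452/0.181) = 68.2°.
Dip direction = azimuth of (n_x, n_y) = atan2(-0.291, -0.346) = 220°.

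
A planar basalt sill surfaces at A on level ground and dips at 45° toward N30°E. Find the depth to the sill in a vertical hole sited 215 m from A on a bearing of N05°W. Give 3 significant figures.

The hole lies 35° from the dip direction, so the down-dip offset is 215 × cos 35° = 176.12 m.
Depth = down-dip offset × tan(dip) = 176.12 × tan 45° = 176.12 × 1.0000
Depth = 176.12 m

176 m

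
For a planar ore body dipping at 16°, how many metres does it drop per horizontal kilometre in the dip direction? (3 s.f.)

drop per km = 1000 × tan 16° = 1000 × 0.2867

287 m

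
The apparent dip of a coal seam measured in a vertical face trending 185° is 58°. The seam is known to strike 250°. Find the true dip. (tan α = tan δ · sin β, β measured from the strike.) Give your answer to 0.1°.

β = acute angle between strike 250° and section 185° = 65°.
tan δ = tan α / sin β = tan 58° / sin 65° = 1.6003 / 0.9063 = 1.7658
δ = arctan(1.7658) = 60.48°

60.5°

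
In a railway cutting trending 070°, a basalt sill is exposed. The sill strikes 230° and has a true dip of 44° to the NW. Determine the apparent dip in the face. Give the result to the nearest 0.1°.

18.3°

Angle between strike (230°) and section (070°): β = 20°.
tan(apparent dip) = tan 44° · sin 20° = 0.3303
apparent dip = arctan 0.3303 = 18.28°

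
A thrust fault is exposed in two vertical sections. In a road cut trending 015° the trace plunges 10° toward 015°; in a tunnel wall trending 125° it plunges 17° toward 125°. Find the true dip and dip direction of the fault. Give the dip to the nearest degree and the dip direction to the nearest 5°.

true dip 23°, dip direction 080°

The two traces are lines in the plane: v₁ = (sin 15°·cos 10°, cos 15°·cos 10°, −sin 10°), v₂ = (sin 125°·cos 17°, cos 125°·cos 17°, −sin 17°).
n = v₁ × v₂ = (0.373, 0.062, 0.885) (taken with n_z > 0).
True dip = arccos(n_z / |n|) = arccos(0.9195) = 23.2°.
Dip direction = azimuth of (n_x, n_y) = atan2(0.373, 0.062) = 81°.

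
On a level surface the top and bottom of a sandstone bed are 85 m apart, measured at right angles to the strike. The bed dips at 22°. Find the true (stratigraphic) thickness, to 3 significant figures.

31.8 m

True thickness t = w · sin(dip) = 85 × sin 22°
t = 85 × 0.3746 = 31.842 m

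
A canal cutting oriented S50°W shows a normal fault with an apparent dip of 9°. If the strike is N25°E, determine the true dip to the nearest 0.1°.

β = acute angle between strike N25°E and section S50°W = 25°.
tan(true dip) = tan 9° / sin 25° = 0.3748
true dip = arctan 0.3748 = 20.54°

20.5°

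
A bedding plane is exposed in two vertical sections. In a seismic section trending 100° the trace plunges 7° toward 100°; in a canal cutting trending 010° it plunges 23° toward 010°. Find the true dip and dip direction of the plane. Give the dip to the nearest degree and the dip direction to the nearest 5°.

true dip 24°, dip direction 025°

The two traces are lines in the plane: v₁ = (sin 100°·cos 7°, cos 100°·cos 7°, −sin 7°), v₂ = (sin 10°·cos 23°, cos 10°·cos 23°, −sin 23°).
n = v₁ × v₂ = (0.178, 0.362, 0.914) (taken with n_z > 0).
True dip = arccos(n_z / |n|) = arccos(0.9147) = 23.8°.
Dip direction = azimuth of (n_x, n_y) = atan2(0.178, 0.362) = 26°.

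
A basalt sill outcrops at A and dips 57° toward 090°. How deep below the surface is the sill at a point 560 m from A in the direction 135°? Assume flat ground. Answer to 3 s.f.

610 m

The hole lies 45° from the dip direction, so the down-dip offset is 560 × cos 45° = 395.98 m.
Depth = down-dip offset × tan(dip) = 395.98 × tan 57° = 395.98 × 1.5399
Depth = 609.76 m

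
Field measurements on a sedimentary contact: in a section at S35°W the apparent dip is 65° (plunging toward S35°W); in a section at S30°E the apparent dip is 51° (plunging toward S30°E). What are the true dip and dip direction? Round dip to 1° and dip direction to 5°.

Represent each trace as a vector plunging at its apparent dip toward its trend (east-north-up frame): v₁ = (-0.242, -0.346, -0.906), v₂ = (0.315, -0.545, -0.777).
Cross product v₁ × v₂ gives the pole to the plane: n ∝ (-0.225, -0.474, 0.241).
True dip = arccos(n_z / |n|) = arccos(0.4177) = 65.3°.
Dip direction = atan2(-0.225, -0.474) = 205° (azimuth of n's horizontal projection).

true dip 65°, dip direction 205°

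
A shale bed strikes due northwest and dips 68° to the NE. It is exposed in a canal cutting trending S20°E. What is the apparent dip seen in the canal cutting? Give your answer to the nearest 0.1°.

46.3°

The strike is due northwest and the section trends S20°E; the acute angle between them is β = 25°.
tan α = tan 68° × sin 25° = 2.4751 × 0.4226 = 1.0460
α = arctan(1.0460) = 46.29°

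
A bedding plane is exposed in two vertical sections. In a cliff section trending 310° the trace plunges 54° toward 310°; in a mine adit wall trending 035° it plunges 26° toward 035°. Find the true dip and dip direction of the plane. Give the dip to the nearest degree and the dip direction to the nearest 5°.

Represent each trace as a vector plunging at its apparent dip toward its trend (east-north-up frame): v₁ = (-0.450, 0.378, -0.809), v₂ = (0.516, 0.736, -0.438).
Cross product v₁ × v₂ gives the pole to the plane: n ∝ (-0.430, 0.614, 0.526).
True dip = arccos(n_z / |n|) = arccos(0.5744) = 54.9°.
Dip direction = atan2(-0.430, 0.614) = 325° (azimuth of n's horizontal projection).

true dip 55°, dip direction 325°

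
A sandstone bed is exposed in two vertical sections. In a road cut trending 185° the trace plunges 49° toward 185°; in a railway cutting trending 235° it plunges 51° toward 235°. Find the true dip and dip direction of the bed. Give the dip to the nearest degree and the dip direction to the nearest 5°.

true dip 53°, dip direction 215°

The two traces are lines in the plane: v₁ = (sin 185°·cos 49°, cos 185°·cos 49°, −sin 49°), v₂ = (sin 235°·cos 51°, cos 235°·cos 51°, −sin 51°).
Cross product v₁ × v₂ gives the pole to the plane: n ∝ (-0.235, -0.345, 0.316).
Dip δ = arctan(|n_h|/n_z) = arctan(0.417/0.316) = 52.8°.
Dip direction = azimuth of (n_x, n_y) = atan2(-0.235, -0.345) = 214°.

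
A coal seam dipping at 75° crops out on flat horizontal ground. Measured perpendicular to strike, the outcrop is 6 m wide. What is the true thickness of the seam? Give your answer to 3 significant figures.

5.80 m

True thickness t = w · sin(dip) = 6 × sin 75°
t = 6 × 0.9659 = 5.796 m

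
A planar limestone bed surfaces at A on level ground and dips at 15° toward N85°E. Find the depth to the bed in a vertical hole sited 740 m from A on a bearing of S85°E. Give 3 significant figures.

The hole lies 10° from the dip direction, so the down-dip offset is 740 × cos 10° = 728.76 m.
Depth = down-dip offset × tan(dip) = 728.76 × tan 15° = 728.76 × 0.2679
Depth = 195.27 m

195 m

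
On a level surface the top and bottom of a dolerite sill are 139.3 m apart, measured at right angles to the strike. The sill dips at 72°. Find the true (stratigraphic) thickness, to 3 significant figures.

132 m

True thickness t = w · sin(dip) = 139.3 × sin 72°
t = 139.3 × 0.9511 = 132.482 m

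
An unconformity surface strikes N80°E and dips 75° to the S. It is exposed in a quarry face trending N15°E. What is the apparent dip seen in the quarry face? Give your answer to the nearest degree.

The strike is N80°E and the section trends N15°E; the acute angle between them is β = 65°.
tan(apparent dip) = tan 75° · sin 65° = 3.3824
apparent dip = arctan 3.3824 = 73.53°

74°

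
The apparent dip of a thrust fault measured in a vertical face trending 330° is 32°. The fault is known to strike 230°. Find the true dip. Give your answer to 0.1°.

32.4°

The section is 80° from the strike.
tan δ = tan α / sin β = tan 32° / sin 80° = 0.6249 / 0.9848 = 0.6345
true dip = arctan 0.6345 = 32.40°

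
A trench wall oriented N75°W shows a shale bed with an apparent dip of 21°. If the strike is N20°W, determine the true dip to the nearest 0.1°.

25.1°

The section is 55° from the strike.
tan δ = tan α / sin β = tan 21° / sin 55° = 0.3839 / 0.8192 = 0.4686
δ = arctan(0.4686) = 25.11°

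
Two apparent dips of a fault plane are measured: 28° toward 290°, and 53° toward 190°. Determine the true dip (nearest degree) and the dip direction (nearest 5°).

true dip 57°, dip direction 220°

Represent each trace as a vector plunging at its apparent dip toward its trend (east-north-up frame): v₁ = (-0.830, 0.302, -0.469), v₂ = (-0.105, -0.593, -0.799).
The plane normal is n = v₁ × v₂ ∝ (-0.519, -0.614, 0.523).
tan δ = √(n_x²+n_y²)/n_z = 0.804/0.523, so δ = 56.9°.
Dip direction = azimuth of (n_x, n_y) = atan2(-0.519, -0.614) = 220°.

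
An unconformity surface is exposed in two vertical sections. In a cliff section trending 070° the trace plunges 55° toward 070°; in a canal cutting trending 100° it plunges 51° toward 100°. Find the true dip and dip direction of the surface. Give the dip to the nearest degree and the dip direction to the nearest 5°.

Represent each trace as a vector plunging at its apparent dip toward its trend (east-north-up frame): v₁ = (0.539, 0.196, -0.819), v₂ = (0.620, -0.109, -0.777).
n = v₁ × v₂ = (0.242, 0.089, 0.180) (taken with n_z > 0).
True dip = arccos(n_z / |n|) = arccos(0.5736) = 55.0°.
Dip direction = atan2(0.242, 0.089) = 70° (azimuth of n's horizontal projection).

true dip 55°, dip direction 070°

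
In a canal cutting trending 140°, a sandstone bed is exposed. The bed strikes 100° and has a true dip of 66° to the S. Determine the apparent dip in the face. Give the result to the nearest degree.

The strike is 100° and the section trends 140°; the acute angle between them is β = 40°.
tan(apparent dip) = tan 66° · sin 40° = 1.4437
apparent dip = arctan 1.4437 = 55.29°

55°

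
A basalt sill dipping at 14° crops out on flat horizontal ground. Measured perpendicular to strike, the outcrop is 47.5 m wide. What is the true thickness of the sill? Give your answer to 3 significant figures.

11.5 m

True thickness t = w · sin(dip) = 47.5 × sin 14°
t = 47.5 × 0.2419 = 11.491 m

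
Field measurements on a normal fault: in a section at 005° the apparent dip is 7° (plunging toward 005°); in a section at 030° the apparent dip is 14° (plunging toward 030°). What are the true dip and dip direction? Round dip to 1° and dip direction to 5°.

Represent each trace as a vector plunging at its apparent dip toward its trend (east-north-up frame): v₁ = (0.087, 0.989, -0.122), v₂ = (0.485, 0.840, -0.242).
The plane normal is n = v₁ × v₂ ∝ (0.137, 0.038, 0.407).
True dip = arccos(n_z / |n|) = arccos(0.9442) = 19.2°.
Dip direction = atan2(0.137, 0.038) = 74° (azimuth of n's horizontal projection).

true dip 19°, dip direction 075°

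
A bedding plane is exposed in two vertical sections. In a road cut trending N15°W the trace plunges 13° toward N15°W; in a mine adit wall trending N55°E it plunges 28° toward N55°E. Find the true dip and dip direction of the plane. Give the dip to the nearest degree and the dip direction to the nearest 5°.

true dip 28°, dip direction 050°

Each apparent-dip line lies in the plane. As unit vectors (x east, y north, z up), v₁ plunges 13°→N15°W and v₂ plunges 28°→N55°E.
n = v₁ × v₂ = (0.328, 0.281, 0.808) (taken with n_z > 0).
True dip = arccos(n_z / |n|) = arccos(0.8820) = 28.1°.
Dip direction = azimuth of (n_x, n_y) = atan2(0.328, 0.281) = 49°.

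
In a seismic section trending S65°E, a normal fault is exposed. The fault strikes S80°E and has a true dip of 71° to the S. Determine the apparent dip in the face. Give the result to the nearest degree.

37°

Angle between strike (S80°E) and section (S65°E): β = 15°.
tan α = tan 71° × sin 15° = 2.9042 × 0.2588 = 0.7517
α = arctan(0.7517) = 36.93°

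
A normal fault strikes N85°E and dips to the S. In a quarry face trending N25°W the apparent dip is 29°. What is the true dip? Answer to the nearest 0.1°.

30.5°

β = acute angle between strike N85°E and section N25°W = 70°.
tan(true dip) = tan 29° / sin 70° = 0.5899
δ = arctan(0.5899) = 30.54°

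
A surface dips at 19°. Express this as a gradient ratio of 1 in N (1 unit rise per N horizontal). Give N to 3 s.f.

1 : N means tan θ = 1/N, so N = 1/tan 19° = 1/0.3443

1 in 2.90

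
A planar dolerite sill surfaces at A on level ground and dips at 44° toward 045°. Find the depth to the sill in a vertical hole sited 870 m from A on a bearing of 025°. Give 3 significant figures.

789 m

The hole lies 20° from the dip direction, so the down-dip offset is 870 × cos 20° = 817.53 m.
Depth = down-dip offset × tan(dip) = 817.53 × tan 44° = 817.53 × 0.9657
Depth = 789.48 m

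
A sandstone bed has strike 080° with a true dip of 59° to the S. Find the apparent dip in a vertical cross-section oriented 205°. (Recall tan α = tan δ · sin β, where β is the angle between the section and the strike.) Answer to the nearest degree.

54°

The section lies 55° from the strike.
tan α = tan 59° × sin 55° = 1.6643 × 0.8192 = 1.3633
α = arctan(1.3633) = 53.74°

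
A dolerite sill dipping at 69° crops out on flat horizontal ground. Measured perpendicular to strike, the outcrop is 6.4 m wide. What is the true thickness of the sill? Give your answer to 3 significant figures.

True thickness t = w · sin(dip) = 6.4 × sin 69°
t = 6.4 × 0.9336 = 5.975 m

5.97 m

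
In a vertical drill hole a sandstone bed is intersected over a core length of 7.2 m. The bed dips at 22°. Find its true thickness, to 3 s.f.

6.68 m

True thickness t = h · cos(dip) = 7.2 × cos 22°
t = 7.2 × 0.9272 = 6.676 m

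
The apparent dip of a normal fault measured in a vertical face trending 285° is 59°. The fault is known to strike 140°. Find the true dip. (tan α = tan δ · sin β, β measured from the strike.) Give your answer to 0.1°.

71.0°

The section is 35° from the strike.
tan(true dip) = tan 59° / sin 35° = 2.9016
true dip = arctan 2.9016 = 70.98°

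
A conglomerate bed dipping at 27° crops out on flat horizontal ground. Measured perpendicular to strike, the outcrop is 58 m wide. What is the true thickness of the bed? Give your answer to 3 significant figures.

True thickness t = w · sin(dip) = 58 × sin 27°
t = 58 × 0.4540 = 26.331 m

26.3 m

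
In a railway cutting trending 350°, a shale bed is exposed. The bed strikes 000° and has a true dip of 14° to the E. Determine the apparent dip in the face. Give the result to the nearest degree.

The section lies 10° from the strike.
tan(apparent dip) = tan 14° · sin 10° = 0.0433
apparent dip = arctan 0.0433 = 2.48°

2°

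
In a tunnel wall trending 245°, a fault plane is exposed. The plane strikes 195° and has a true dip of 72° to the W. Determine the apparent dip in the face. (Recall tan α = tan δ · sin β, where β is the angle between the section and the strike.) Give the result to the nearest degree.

The section lies 50° from the strike.
tan(apparent dip) = tan 72° · sin 50° = 2.3576
apparent dip = arctan 2.3576 = 67.02°

67°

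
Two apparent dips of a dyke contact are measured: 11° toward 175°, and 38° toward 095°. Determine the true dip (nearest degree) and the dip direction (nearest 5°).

Each apparent-dip line lies in the plane. As unit vectors (x east, y north, z up), v₁ plunges 11°→175° and v₂ plunges 38°→095°.
The plane normal is n = v₁ × v₂ ∝ (0.589, -0.097, 0.762).
Dip δ = arctan(|n_h|/n_z) = arctan(0.597/0.762) = 38.1°.
Dip direction = azimuth of (n_x, n_y) = atan2(0.589, -0.097) = 99°.

true dip 38°, dip direction 100°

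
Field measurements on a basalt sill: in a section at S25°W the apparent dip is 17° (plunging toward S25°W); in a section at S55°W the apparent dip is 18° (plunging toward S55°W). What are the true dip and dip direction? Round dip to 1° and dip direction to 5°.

true dip 18°, dip direction 225°

Each apparent-dip line lies in the plane. As unit vectors (x east, y north, z up), v₁ plunges 17°→S25°W and v₂ plunges 18°→S55°W.
The plane normal is n = v₁ × v₂ ∝ (-0.108, -0.103, 0.455).
Dip δ = arctan(|n_h|/n_z) = arctan(0.149/0.455) = 18.2°.
Dip direction = azimuth of (n_x, n_y) = atan2(-0.108, -0.103) = 226°.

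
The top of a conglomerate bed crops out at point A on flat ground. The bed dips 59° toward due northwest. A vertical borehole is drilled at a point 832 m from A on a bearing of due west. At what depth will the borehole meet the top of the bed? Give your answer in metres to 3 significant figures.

979 m

The hole lies 45° from the dip direction, so the down-dip offset is 832 × cos 45° = 588.31 m.
Depth = down-dip offset × tan(dip) = 588.31 × tan 59° = 588.31 × 1.6643
Depth = 979.12 m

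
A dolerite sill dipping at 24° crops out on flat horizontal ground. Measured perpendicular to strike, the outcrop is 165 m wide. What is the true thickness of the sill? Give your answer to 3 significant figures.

True thickness t = w · sin(dip) = 165 × sin 24°
t = 165 × 0.4067 = 67.112 m

67.1 m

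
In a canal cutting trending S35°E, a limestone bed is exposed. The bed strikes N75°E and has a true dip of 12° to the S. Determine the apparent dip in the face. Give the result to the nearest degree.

The section lies 70° from the strike.
tan(apparent dip) = tan 12° · sin 70° = 0.1997
apparent dip = arctan 0.1997 = 11.30°

11°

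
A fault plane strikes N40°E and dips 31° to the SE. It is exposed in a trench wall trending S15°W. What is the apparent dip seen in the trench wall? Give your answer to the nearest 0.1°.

The strike is N40°E and the section trends S15°W; the acute angle between them is β = 25°.
tan(apparent dip) = tan 31° · sin 25° = 0.2539
α = arctan(0.2539) = 14.25°

14.2°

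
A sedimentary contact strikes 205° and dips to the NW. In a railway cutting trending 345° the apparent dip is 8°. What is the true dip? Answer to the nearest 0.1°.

12.3°

The section is 40° from the strike.
tan δ = tan α / sin β = tan 8° / sin 40° = 0.1405 / 0.6428 = 0.2186
true dip = arctan 0.2186 = 12.33°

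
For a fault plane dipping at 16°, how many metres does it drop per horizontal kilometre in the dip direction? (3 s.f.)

287 m

drop per km = 1000 × tan 16° = 1000 × 0.2867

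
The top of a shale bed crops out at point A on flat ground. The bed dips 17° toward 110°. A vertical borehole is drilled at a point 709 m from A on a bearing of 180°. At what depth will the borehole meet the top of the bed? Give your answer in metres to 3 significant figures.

The hole lies 70° from the dip direction, so the down-dip offset is 709 × cos 70° = 242.49 m.
Depth = down-dip offset × tan(dip) = 242.49 × tan 17° = 242.49 × 0.3057
Depth = 74.14 m

74.1 m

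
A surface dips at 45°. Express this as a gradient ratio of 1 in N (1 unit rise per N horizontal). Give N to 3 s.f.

1 in 1.00

1 : N means tan θ = 1/N, so N = 1/tan 45° = 1/1.0000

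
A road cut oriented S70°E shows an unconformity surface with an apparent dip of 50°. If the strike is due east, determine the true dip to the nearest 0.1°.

74.0°

β = acute angle between strike due east and section S70°E = 20°.
tan(true dip) = tan 50° / sin 20° = 3.4845
true dip = arctan 3.4845 = 73.99°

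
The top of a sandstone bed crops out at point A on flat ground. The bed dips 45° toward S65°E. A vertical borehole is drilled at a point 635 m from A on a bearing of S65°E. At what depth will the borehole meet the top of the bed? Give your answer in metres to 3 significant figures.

The hole is directly down-dip from the outcrop, so the down-dip offset is 635 m.
Depth = down-dip offset × tan(dip) = 635.00 × tan 45° = 635.00 × 1.0000
Depth = 635.00 m

635 m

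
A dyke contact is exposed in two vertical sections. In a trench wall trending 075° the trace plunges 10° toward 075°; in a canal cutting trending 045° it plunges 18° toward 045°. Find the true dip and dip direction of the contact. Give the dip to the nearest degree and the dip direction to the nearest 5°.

Each apparent-dip line lies in the plane. As unit vectors (x east, y north, z up), v₁ plunges 10°→075° and v₂ plunges 18°→045°.
n = v₁ × v₂ = (0.038, 0.177, 0.468) (taken with n_z > 0).
Dip δ = arctan(|n_h|/n_z) = arctan(0.181/0.468) = 21.2°.
Dip direction = atan2(0.038, 0.177) = 12° (azimuth of n's horizontal projection).

true dip 21°, dip direction 010°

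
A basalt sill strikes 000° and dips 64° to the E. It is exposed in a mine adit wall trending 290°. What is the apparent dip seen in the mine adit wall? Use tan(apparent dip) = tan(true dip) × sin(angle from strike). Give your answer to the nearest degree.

Angle between strike (000°) and section (290°): β = 70°.
tan α = tan 64° × sin 70° = 2.0503 × 0.9397 = 1.9267
α = arctan(1.9267) = 62.57°

63°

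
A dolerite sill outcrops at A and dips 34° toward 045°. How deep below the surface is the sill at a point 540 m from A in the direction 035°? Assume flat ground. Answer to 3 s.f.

The hole lies 10° from the dip direction, so the down-dip offset is 540 × cos 10° = 531.80 m.
Depth = down-dip offset × tan(dip) = 531.80 × tan 34° = 531.80 × 0.6745
Depth = 358.70 m

359 m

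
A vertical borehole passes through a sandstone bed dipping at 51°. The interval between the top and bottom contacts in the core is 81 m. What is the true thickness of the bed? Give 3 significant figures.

True thickness t = h · cos(dip) = 81 × cos 51°
t = 81 × 0.6293 = 50.975 m

51.0 m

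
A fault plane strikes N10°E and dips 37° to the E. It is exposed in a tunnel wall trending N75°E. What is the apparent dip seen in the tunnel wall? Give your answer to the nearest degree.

34°

The section lies 65° from the strike.
tan α = tan 37° × sin 65° = 0.7536 × 0.9063 = 0.6830
α = arctan(0.6830) = 34.33°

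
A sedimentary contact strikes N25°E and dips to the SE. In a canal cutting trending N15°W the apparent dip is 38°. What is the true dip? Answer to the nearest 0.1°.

50.6°

β = acute angle between strike N25°E and section N15°W = 40°.
tan δ = tan α / sin β = tan 38° / sin 40° = 0.7813 / 0.6428 = 1.2155
true dip = arctan 1.2155 = 50.55°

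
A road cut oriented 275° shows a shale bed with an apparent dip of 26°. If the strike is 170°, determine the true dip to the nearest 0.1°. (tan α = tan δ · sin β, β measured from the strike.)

The section is 75° from the strike.
tan(true dip) = tan 26° / sin 75° = 0.5049
true dip = arctan 0.5049 = 26.79°

26.8°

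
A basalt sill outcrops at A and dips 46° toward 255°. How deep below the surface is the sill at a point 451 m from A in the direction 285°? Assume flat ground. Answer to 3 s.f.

404 m

The hole lies 30° from the dip direction, so the down-dip offset is 451 × cos 30° = 390.58 m.
Depth = down-dip offset × tan(dip) = 390.58 × tan 46° = 390.58 × 1.0355
Depth = 404.45 m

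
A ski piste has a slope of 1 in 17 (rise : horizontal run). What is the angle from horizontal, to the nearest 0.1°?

3.4°

tan θ = 1/17 = 0.0588
θ = arctan(0.0588) = 3.37°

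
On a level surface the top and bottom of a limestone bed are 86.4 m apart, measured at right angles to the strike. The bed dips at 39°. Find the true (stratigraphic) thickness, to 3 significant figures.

54.4 m

True thickness t = w · sin(dip) = 86.4 × sin 39°
t = 86.4 × 0.6293 = 54.373 m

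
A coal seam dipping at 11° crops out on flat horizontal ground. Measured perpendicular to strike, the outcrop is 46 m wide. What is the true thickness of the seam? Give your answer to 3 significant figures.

8.78 m

True thickness t = w · sin(dip) = 46 × sin 11°
t = 46 × 0.1908 = 8.777 m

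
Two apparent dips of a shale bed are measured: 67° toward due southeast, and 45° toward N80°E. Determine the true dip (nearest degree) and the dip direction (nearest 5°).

true dip 67°, dip direction 145°

Each apparent-dip line lies in the plane. As unit vectors (x east, y north, z up), v₁ plunges 67°→due southeast and v₂ plunges 45°→N80°E.
The plane normal is n = v₁ × v₂ ∝ (0.308, -0.446, 0.226).
tan δ = √(n_x²+n_y²)/n_z = 0.542/0.226, so δ = 67.3°.
Dip direction = atan2(0.308, -0.446) = 145° (azimuth of n's horizontal projection).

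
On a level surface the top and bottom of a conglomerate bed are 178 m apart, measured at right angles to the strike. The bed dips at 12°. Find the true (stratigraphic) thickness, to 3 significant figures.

37.0 m

True thickness t = w · sin(dip) = 178 × sin 12°
t = 178 × 0.2079 = 37.008 m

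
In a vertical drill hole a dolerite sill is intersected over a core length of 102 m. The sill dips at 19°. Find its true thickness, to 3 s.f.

True thickness t = h · cos(dip) = 102 × cos 19°
t = 102 × 0.9455 = 96.443 m

96.4 m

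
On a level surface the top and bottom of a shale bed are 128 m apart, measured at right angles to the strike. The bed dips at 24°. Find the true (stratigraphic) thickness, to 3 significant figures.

52.1 m

True thickness t = w · sin(dip) = 128 × sin 24°
t = 128 × 0.4067 = 52.062 m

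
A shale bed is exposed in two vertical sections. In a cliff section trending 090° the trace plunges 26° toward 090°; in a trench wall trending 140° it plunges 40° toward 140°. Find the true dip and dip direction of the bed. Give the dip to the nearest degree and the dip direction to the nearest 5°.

true dip 40°, dip direction 145°

Each apparent-dip line lies in the plane. As unit vectors (x east, y north, z up), v₁ plunges 26°→090° and v₂ plunges 40°→140°.
The plane normal is n = v₁ × v₂ ∝ (0.257, -0.362, 0.527).
Dip δ = arctan(|n_h|/n_z) = arctan(0.444/0.527) = 40.1°.
The horizontal component of n points toward azimuth atan2(n_x, n_y) = 145°, the dip direction.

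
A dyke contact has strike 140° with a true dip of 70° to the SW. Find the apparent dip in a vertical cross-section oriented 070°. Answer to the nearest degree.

69°

The strike is 140° and the section trends 070°; the acute angle between them is β = 70°.
tan α = tan 70° × sin 70° = 2.7475 × 0.9397 = 2.5818
α = arctan(2.5818) = 68.83°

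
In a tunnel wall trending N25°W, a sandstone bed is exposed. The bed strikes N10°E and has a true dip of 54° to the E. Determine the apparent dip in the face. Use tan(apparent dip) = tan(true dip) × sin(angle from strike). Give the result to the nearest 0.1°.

38.3°

Angle between strike (N10°E) and section (N25°W): β = 35°.
tan α = tan 54° × sin 35° = 1.3764 × 0.5736 = 0.7895
α = arctan(0.7895) = 38.29°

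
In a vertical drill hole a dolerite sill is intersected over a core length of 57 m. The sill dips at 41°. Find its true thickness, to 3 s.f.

True thickness t = h · cos(dip) = 57 × cos 41°
t = 57 × 0.7547 = 43.018 m

43.0 m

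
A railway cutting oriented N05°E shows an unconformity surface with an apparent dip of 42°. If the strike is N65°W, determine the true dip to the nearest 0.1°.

The section is 70° from the strike.
tan(true dip) = tan 42° / sin 70° = 0.9582
true dip = arctan 0.9582 = 43.78°

43.8°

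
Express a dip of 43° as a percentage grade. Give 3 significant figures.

93.3%

grade % = 100 × tan 43° = 100 × 0.9325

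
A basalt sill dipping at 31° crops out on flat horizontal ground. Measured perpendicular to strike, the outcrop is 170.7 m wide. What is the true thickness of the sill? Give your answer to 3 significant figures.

87.9 m

True thickness t = w · sin(dip) = 170.7 × sin 31°
t = 170.7 × 0.5150 = 87.917 m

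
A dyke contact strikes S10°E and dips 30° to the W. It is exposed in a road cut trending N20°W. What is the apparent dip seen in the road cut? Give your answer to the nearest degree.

6°

The section lies 10° from the strike.
tan(apparent dip) = tan 30° · sin 10° = 0.1003
apparent dip = arctan 0.1003 = 5.73°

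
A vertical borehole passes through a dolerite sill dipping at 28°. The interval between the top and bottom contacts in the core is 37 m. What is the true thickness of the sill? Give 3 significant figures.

32.7 m

True thickness t = h · cos(dip) = 37 × cos 28°
t = 37 × 0.8829 = 32.669 m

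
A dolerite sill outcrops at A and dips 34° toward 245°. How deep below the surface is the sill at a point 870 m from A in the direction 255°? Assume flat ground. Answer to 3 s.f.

578 m

The hole lies 10° from the dip direction, so the down-dip offset is 870 × cos 10° = 856.78 m.
Depth = down-dip offset × tan(dip) = 856.78 × tan 34° = 856.78 × 0.6745
Depth = 577.91 m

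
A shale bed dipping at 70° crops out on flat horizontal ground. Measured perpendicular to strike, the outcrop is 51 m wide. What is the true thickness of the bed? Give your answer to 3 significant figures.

47.9 m

True thickness t = w · sin(dip) = 51 × sin 70°
t = 51 × 0.9397 = 47.924 m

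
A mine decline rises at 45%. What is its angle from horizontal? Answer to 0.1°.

tan θ = 45/100 = 0.4500
θ = arctan(0.4500) = 24.23°

24.2°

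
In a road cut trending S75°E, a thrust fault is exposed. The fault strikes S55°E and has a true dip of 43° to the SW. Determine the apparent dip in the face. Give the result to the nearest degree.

18°

The section lies 20° from the strike.
tan α = tan 43° × sin 20° = 0.9325 × 0.3420 = 0.3189
apparent dip = arctan 0.3189 = 17.69°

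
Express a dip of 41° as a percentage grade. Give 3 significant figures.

86.9%

grade % = 100 × tan 41° = 100 × 0.8693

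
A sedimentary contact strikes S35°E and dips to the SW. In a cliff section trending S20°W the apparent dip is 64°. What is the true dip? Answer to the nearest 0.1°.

68.2°

The section is 55° from the strike.
tan δ = tan α / sin β = tan 64° / sin 55° = 2.0503 / 0.8192 = 2.5030
true dip = arctan 2.5030 = 68.22°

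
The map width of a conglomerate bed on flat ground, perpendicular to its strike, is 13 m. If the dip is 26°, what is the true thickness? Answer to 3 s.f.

5.70 m

True thickness t = w · sin(dip) = 13 × sin 26°
t = 13 × 0.4384 = 5.699 m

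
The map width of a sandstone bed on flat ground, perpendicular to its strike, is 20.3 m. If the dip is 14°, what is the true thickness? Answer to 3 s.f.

4.91 m

True thickness t = w · sin(dip) = 20.3 × sin 14°
t = 20.3 × 0.2419 = 4.911 m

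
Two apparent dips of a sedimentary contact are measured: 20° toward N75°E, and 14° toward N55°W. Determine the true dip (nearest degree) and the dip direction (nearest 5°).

true dip 36°, dip direction 015°

Each apparent-dip line lies in the plane. As unit vectors (x east, y north, z up), v₁ plunges 20°→N75°E and v₂ plunges 14°→N55°W.
The plane normal is n = v₁ × v₂ ∝ (0.132, 0.491, 0.698).
Dip δ = arctan(|n_h|/n_z) = arctan(0.509/0.698) = 36.1°.
The horizontal component of n points toward azimuth atan2(n_x, n_y) = 15°, the dip direction.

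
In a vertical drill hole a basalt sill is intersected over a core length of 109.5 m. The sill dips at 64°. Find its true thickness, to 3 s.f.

True thickness t = h · cos(dip) = 109.5 × cos 64°
t = 109.5 × 0.4384 = 48.002 m

48.0 m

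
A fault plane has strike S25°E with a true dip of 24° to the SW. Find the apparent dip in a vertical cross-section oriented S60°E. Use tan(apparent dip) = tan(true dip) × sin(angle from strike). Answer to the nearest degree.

14°

Angle between strike (S25°E) and section (S60°E): β = 35°.
tan α = tan 24° × sin 35° = 0.4452 × 0.5736 = 0.2554
apparent dip = arctan 0.2554 = 14.33°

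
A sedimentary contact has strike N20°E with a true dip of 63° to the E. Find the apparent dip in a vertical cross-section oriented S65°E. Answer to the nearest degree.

63°

The strike is N20°E and the section trends S65°E; the acute angle between them is β = 85°.
tan α = tan 63° × sin 85° = 1.9626 × 0.9962 = 1.9551
α = arctan(1.9551) = 62.91°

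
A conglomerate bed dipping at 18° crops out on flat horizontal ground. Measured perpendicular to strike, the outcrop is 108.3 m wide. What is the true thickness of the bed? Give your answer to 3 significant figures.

True thickness t = w · sin(dip) = 108.3 × sin 18°
t = 108.3 × 0.3090 = 33.467 m

33.5 m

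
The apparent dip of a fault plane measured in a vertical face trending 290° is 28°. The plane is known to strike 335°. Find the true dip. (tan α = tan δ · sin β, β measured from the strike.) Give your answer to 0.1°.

The section is 45° from the strike.
tan(true dip) = tan 28° / sin 45° = 0.7520
δ = arctan(0.7520) = 36.94°

36.9°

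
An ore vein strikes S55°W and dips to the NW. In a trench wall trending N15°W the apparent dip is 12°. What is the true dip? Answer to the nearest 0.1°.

The section is 70° from the strike.
tan δ = tan α / sin β = tan 12° / sin 70° = 0.2126 / 0.9397 = 0.2262
true dip = arctan 0.2262 = 12.75°

12.7°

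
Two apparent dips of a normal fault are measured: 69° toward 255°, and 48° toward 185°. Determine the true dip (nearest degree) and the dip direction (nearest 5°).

true dip 69°, dip direction 250°

Represent each trace as a vector plunging at its apparent dip toward its trend (east-north-up frame): v₁ = (-0.346, -0.093, -0.934), v₂ = (-0.058, -0.667, -0.743).
Cross product v₁ × v₂ gives the pole to the plane: n ∝ (-0.553, -0.203, 0.225).
True dip = arccos(n_z / |n|) = arccos(0.3571) = 69.1°.
The horizontal component of n points toward azimuth atan2(n_x, n_y) = 250°, the dip direction.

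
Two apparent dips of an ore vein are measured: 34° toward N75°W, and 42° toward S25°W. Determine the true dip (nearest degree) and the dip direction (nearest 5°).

Represent each trace as a vector plunging at its apparent dip toward its trend (east-north-up frame): v₁ = (-0.801, 0.215, -0.559), v₂ = (-0.314, -0.674, -0.669).
The plane normal is n = v₁ × v₂ ∝ (-0.520, -0.360, 0.607).
True dip = arccos(n_z / |n|) = arccos(0.6921) = 46.2°.
Dip direction = atan2(-0.520, -0.360) = 235° (azimuth of n's horizontal projection).

true dip 46°, dip direction 235°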